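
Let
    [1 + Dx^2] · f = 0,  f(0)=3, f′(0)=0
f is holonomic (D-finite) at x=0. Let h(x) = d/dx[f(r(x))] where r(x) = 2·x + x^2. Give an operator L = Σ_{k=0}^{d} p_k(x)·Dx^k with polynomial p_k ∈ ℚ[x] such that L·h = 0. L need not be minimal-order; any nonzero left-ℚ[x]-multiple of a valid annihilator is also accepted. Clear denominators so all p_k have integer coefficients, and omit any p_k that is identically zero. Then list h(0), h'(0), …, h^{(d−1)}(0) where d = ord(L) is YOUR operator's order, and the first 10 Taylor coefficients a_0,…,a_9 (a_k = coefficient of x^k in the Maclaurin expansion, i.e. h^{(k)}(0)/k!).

f: a_k = 3, 0, -3/2, 0, 1/8, 0, -1/240, 0, 1/13440, 0, …
h₀=f(r): pull back L_f along r ⇒ L₀.
h₀' ⇒ L via d/dx closure of L₀.
L = (7 + 16·x + 24·x^2 + 16·x^3 + 4·x^4) + (-3 - 3·x)·Dx + (1 + 2·x + x^2)·Dx^2  (order 2).
h: a_k = 0, -12, -18, 2, 20, 82/5, 7/5, -719/105, -186/35, -2221/1890, …
ICs: h(0) = 0, h′(0) = -12.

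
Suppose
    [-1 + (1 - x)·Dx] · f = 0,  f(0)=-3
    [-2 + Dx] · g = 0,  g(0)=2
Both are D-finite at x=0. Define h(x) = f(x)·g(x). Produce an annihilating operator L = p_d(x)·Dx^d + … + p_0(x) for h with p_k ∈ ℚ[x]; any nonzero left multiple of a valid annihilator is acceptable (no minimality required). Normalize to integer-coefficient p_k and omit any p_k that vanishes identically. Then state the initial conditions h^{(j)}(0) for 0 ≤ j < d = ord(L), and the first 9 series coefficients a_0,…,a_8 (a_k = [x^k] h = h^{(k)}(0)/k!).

f: a_k = -3, -3, -3, -3, -3, -3, -3, -3, -3, …
g: a_k = 2, 4, 4, 8/3, 4/3, 8/15, 8/45, 16/315, 4/315, …
Product ⇒ symmetric product L₀, ord ≤ 1.
L = (3 - 2·x) + (-1 + x)·Dx  (order 1).
h: a_k = -6, -18, -30, -38, -42, -218/5, -662/15, -310/7, -4654/105, …
ICs: h(0) = -6.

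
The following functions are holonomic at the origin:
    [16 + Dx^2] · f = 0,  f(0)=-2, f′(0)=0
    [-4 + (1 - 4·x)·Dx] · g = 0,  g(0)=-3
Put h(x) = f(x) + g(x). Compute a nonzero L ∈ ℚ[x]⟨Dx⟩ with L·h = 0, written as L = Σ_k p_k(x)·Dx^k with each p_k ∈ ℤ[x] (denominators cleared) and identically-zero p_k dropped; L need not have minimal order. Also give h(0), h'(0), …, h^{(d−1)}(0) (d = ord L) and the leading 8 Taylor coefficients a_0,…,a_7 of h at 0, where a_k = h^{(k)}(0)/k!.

f: a_k = -2, 0, 16, 0, -64/3, 0, 512/45, 0, …
g: a_k = -3, -12, -48, -192, -768, -3072, -12288, -49152, …
h₀=f+g: left-lcm gives L₀, ord ≤ 3.
L = (-448 + 512·x - 1024·x^2) + (48 - 320·x + 768·x^2 - 1024·x^3)·Dx + (-28 + 32·x - 64·x^2)·Dx^2 + (3 - 20·x + 48·x^2 - 64·x^3)·Dx^3  (order 3).
h: a_k = -5, -12, -32, -192, -2368/3, -3072, -552448/45, -49152, …
ICs: h(0) = -5, h′(0) = -12, h′′(0) = -64.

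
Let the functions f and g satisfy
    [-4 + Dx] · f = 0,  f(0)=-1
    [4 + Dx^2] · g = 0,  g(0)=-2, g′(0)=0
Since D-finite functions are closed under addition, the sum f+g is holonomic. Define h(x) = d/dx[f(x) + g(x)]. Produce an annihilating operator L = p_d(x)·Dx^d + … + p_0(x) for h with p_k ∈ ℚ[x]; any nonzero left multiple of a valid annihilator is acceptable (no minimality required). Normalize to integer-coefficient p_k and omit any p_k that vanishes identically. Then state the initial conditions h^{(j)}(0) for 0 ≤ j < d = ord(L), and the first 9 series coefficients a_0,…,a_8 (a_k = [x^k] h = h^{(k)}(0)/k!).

f: a_k = -1, -4, -8, -32/3, -32/3, -128/15, -256/45, -1024/315, -512/315, …
g: a_k = -2, 0, 4, 0, -4/3, 0, 8/45, 0, -4/315, …
Weyl lclm of L_f,L_g ⇒ L₀ (ord ≤ 3).
h₀' ⇒ L via d/dx closure of L₀.
L = 16 - 4·Dx + 4·Dx^2 - Dx^3  (order 3).
h: a_k = -4, -8, -32, -48, -128/3, -496/15, -1024/45, -1376/105, -2048/315, …
ICs: h(0) = -4, h′(0) = -8, h′′(0) = -64.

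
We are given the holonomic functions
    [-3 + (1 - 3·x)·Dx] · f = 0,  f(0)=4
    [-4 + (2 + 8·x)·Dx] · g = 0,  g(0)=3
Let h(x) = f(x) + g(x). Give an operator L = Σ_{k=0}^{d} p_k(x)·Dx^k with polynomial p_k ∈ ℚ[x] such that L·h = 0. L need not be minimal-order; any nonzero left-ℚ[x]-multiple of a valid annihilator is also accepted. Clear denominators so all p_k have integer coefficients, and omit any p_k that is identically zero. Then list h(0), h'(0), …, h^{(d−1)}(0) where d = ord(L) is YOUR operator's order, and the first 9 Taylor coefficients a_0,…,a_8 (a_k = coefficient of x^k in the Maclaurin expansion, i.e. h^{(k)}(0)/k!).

L = (-48 - 108·x) + (22 + 120·x + 324·x^2)·Dx + (-1 - 19·x - 6·x^2 + 216·x^3)·Dx^2  (order 2).
h: a_k = 7, 18, 30, 120, 294, 1056, 2664, 9540, 23670, …
ICs: h(0) = 7, h′(0) = 18.

f: a_k = 4, 12, 36, 108, 324, 972, 2916, 8748, 26244, …
g: a_k = 3, 6, -6, 12, -30, 84, -252, 792, -2574, …
Weyl lclm of L_f,L_g ⇒ L₀ (ord ≤ 2).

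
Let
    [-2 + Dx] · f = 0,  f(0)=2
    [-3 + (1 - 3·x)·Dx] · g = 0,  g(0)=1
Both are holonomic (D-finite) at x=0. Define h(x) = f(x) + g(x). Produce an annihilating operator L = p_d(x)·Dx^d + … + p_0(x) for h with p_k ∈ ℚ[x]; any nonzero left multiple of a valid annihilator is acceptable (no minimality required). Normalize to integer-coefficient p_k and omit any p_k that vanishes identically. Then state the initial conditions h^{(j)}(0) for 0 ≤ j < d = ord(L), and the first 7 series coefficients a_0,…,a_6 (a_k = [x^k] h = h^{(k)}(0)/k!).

L = (24 + 36·x) + (-14 - 24·x + 36·x^2)·Dx + (1 + 3·x - 18·x^2)·Dx^2  (order 2).
h: a_k = 3, 7, 13, 89/3, 247/3, 3653/15, 32813/45, …
ICs: h(0) = 3, h′(0) = 7.

f: a_k = 2, 4, 4, 8/3, 4/3, 8/15, 8/45, …
g: a_k = 1, 3, 9, 27, 81, 243, 729, …
L₀ := lclm(L_f,L_g); ord L₀ ≤ 1+1.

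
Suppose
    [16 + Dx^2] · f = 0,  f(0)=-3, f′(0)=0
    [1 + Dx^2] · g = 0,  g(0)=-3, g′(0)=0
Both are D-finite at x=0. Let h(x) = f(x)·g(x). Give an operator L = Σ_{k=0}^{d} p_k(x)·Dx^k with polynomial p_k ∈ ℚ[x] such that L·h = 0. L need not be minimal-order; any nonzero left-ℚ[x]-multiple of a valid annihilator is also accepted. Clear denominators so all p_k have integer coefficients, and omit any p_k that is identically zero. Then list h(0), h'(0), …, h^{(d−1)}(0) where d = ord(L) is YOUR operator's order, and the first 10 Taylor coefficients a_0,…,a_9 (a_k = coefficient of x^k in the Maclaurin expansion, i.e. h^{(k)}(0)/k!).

L = 225 + 34·Dx^2 + Dx^4  (order 4).
h: a_k = 9, 0, -153/2, 0, 1059/8, 0, -8177/80, 0, 198593/4480, 0, …
ICs: h(0) = 9, h′(0) = 0, h′′(0) = -153, h′′′(0) = 0.

f: a_k = -3, 0, 24, 0, -32, 0, 256/15, 0, -512/105, 0, …
g: a_k = -3, 0, 3/2, 0, -1/8, 0, 1/240, 0, -1/13440, 0, …
f·g: L₀ = L_f ⊗_s L_g, ord ≤ 2·2.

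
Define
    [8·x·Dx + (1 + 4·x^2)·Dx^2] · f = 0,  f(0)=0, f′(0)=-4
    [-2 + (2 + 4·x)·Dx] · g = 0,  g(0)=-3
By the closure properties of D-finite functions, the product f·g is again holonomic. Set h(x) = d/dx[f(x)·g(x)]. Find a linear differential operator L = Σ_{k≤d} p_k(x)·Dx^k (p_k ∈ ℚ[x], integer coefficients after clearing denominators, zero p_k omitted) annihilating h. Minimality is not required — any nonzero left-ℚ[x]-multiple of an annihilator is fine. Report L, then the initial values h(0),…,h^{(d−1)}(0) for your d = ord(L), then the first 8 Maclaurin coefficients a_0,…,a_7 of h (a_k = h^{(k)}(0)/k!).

L = (5 + 80·x + 8·x^2 - 192·x^3 - 48·x^4) + (14 + 84·x + 144·x^2 - 224·x^3 - 672·x^4 - 192·x^5)·Dx + (3 + 4·x - 12·x^2 - 32·x^3 - 112·x^4 - 192·x^5 - 64·x^6)·Dx^2  (order 2).
h: a_k = 12, 24, -66, -40, 389/2, 1227/5, -18853/20, -22334/35, …
ICs: h(0) = 12, h′(0) = 24.

f: a_k = 0, -4, 0, 16/3, 0, -64/5, 0, 256/7, …
g: a_k = -3, -3, 3/2, -3/2, 15/8, -21/8, 63/16, -99/16, …
f·g: L₀ = L_f ⊗_s L_g, ord ≤ 2·1.
h₀' ⇒ L via d/dx closure of L₀.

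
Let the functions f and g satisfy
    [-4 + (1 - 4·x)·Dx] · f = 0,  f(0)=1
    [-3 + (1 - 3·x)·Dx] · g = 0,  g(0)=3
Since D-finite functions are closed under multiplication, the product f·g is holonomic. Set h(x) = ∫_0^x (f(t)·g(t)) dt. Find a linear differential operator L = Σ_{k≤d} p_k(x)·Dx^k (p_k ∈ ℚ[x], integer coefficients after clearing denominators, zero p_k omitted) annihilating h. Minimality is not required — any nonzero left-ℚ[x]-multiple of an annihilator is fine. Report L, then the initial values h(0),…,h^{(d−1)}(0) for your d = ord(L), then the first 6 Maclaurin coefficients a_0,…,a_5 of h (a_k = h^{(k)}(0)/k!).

f: a_k = 1, 4, 16, 64, 256, 1024, …
g: a_k = 3, 9, 27, 81, 243, 729, …
f·g: L₀ = L_f ⊗_s L_g, ord ≤ 1·1.
h=∫₀ˣh₀: take L = L₀·Dx.
L = (-7 + 24·x)·Dx + (1 - 7·x + 12·x^2)·Dx^2  (order 2).
h: a_k = 0, 3, 21/2, 37, 525/4, 2343/5, …
ICs: h(0) = 0, h′(0) = 3.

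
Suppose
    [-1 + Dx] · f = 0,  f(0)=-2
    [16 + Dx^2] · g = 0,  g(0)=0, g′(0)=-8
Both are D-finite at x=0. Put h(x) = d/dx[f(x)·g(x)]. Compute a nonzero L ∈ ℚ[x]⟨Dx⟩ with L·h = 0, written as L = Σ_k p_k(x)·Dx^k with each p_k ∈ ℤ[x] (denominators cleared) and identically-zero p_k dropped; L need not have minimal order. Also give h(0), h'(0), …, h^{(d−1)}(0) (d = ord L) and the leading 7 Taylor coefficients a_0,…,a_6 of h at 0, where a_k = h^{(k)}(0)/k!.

f: a_k = -2, -2, -1, -1/3, -1/12, -1/60, -1/360, …
g: a_k = 0, -8, 0, 64/3, 0, -256/15, 0, …
h₀=f·g: eliminate ⇒ L₀, order ≤ 1·2.
h=h₀': d/dx-closure on L₀ ⇒ L.
L = 17 - 2·Dx + Dx^2  (order 2).
h: a_k = 16, 32, -104, -160, 202/3, 2444/15, 727/45, …
ICs: h(0) = 16, h′(0) = 32.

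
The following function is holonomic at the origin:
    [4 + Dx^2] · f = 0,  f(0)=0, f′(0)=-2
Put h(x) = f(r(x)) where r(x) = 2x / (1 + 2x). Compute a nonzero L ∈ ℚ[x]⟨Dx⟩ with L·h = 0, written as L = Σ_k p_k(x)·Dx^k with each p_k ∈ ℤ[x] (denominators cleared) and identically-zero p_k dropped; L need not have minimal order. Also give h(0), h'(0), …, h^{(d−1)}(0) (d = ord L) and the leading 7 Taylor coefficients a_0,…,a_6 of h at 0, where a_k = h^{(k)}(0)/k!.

L = 16 + (4 + 24·x + 48·x^2 + 32·x^3)·Dx + (1 + 8·x + 24·x^2 + 32·x^3 + 16·x^4)·Dx^2  (order 2).
h: a_k = 0, -4, 8, -16/3, -32, 2752/15, -640, …
ICs: h(0) = 0, h′(0) = -4.

f: a_k = 0, -2, 0, 4/3, 0, -4/15, 0, …
f∘r: x↦r, Dx↦Dx/r' in L_f ⇒ L₀.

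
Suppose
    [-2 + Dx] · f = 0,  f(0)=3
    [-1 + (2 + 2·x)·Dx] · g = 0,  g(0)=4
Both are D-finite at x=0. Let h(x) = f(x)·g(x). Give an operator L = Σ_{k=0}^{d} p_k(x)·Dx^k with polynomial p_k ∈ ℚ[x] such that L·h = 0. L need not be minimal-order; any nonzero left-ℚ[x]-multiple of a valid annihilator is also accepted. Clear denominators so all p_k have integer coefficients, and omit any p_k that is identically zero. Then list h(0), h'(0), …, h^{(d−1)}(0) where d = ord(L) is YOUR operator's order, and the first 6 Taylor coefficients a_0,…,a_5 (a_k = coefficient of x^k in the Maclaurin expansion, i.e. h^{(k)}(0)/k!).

L = (-5 - 4·x) + (2 + 2·x)·Dx  (order 1).
h: a_k = 12, 30, 69/2, 103/4, 449/32, 1949/320, …
ICs: h(0) = 12.

f: a_k = 3, 6, 6, 4, 2, 4/5, …
g: a_k = 4, 2, -1/2, 1/4, -5/32, 7/64, …
f·g: L₀ = L_f ⊗_s L_g, ord ≤ 1·1.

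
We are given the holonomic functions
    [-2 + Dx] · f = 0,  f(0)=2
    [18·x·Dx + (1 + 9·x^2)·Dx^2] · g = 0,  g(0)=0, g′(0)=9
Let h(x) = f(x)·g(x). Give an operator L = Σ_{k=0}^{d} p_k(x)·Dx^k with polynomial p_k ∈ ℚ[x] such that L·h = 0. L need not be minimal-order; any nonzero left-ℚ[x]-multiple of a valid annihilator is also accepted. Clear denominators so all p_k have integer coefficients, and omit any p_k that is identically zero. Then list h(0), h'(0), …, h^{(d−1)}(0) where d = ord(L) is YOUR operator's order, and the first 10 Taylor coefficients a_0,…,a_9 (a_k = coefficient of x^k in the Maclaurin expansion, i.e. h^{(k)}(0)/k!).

L = (4 - 36·x + 36·x^2) + (-4 + 18·x - 36·x^2)·Dx + (1 + 9·x^2)·Dx^2  (order 2).
h: a_k = 0, 18, 36, -18, -84, 978/5, 516, -46402/35, -23620/7, 66938/7, …
ICs: h(0) = 0, h′(0) = 18.

f: a_k = 2, 4, 4, 8/3, 4/3, 8/15, 8/45, 16/315, 4/315, 8/2835, …
g: a_k = 0, 9, 0, -27, 0, 729/5, 0, -6561/7, 0, 6561, …
L₀ := L_f ⊗_s L_g (sym. prod.), ord ≤ 2.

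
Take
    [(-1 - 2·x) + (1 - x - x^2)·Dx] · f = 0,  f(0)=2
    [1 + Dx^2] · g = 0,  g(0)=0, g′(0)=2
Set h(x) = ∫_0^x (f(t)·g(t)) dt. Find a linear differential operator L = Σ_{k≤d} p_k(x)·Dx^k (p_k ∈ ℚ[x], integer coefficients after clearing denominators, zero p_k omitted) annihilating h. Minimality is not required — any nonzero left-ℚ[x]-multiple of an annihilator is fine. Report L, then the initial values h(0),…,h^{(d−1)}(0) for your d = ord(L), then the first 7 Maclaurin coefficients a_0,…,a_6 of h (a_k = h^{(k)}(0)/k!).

f: a_k = 2, 2, 4, 6, 10, 16, 26, …
g: a_k = 0, 2, 0, -1/3, 0, 1/60, 0, …
f·g: L₀ = L_f ⊗_s L_g, ord ≤ 1·2.
Integrate: L := L₀·Dx.
L = (1 + x + x^2)·Dx + (2 + 4·x)·Dx^2 + (-1 + x + x^2)·Dx^3  (order 3).
h: a_k = 0, 0, 2, 4/3, 11/6, 34/15, 187/60, …
ICs: h(0) = 0, h′(0) = 0, h′′(0) = 4.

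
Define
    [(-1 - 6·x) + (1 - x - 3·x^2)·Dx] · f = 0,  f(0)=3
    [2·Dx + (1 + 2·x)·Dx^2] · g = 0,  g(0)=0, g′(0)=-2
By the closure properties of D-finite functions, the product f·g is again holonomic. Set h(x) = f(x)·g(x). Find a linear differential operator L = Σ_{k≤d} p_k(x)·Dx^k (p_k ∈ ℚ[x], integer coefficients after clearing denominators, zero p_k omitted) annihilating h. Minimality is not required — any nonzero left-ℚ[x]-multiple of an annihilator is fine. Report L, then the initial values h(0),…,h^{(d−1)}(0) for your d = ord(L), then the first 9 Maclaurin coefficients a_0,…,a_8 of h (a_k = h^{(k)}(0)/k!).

f: a_k = 3, 3, 12, 21, 57, 120, 291, 651, 1524, …
g: a_k = 0, -2, 2, -8/3, 4, -32/5, 32/3, -128/7, 32, …
L₀ := L_f ⊗_s L_g (sym. prod.), ord ≤ 2.
L = (8 + 24·x) + (18·x + 30·x^2)·Dx + (-1 - x + 5·x^2 + 6·x^3)·Dx^2  (order 2).
h: a_k = 0, -6, 0, -26, -14, -556/5, -606/5, -17838/35, -27204/35, …
ICs: h(0) = 0, h′(0) = -6.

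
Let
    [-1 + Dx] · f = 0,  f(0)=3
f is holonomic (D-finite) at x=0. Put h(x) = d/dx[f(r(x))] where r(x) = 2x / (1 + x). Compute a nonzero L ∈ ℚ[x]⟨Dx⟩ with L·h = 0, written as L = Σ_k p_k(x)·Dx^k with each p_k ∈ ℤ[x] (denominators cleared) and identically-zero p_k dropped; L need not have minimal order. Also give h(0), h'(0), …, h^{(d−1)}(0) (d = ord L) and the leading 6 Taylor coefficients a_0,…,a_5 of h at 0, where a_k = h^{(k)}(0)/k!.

f: a_k = 3, 3, 3/2, 1/2, 1/8, 1/40, …
Change of var in L_f (x↦r) gives L₀.
h₀' ⇒ L via d/dx closure of L₀.
L = -2·x + (-1 - 2·x - x^2)·Dx  (order 1).
h: a_k = 6, 0, -6, 8, -6, 8/5, …
ICs: h(0) = 6.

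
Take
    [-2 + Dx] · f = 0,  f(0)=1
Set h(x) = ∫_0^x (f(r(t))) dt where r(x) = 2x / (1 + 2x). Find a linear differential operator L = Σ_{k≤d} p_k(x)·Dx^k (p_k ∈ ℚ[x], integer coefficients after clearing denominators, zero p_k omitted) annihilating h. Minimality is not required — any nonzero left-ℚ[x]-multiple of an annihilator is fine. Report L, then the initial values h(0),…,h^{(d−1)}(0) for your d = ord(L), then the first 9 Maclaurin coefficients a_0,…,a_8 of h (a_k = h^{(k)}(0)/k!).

f: a_k = 1, 2, 2, 4/3, 2/3, 4/15, 4/45, 8/315, 2/315, …
Substitute x→r, Dx→(1/r')Dx; clear ⇒ L₀.
Integrate: L := L₀·Dx.
L = -4·Dx + (1 + 4·x + 4·x^2)·Dx^2  (order 2).
h: a_k = 0, 1, 2, 0, -4/3, 32/15, -32/15, 256/315, 160/63, …
ICs: h(0) = 0, h′(0) = 1.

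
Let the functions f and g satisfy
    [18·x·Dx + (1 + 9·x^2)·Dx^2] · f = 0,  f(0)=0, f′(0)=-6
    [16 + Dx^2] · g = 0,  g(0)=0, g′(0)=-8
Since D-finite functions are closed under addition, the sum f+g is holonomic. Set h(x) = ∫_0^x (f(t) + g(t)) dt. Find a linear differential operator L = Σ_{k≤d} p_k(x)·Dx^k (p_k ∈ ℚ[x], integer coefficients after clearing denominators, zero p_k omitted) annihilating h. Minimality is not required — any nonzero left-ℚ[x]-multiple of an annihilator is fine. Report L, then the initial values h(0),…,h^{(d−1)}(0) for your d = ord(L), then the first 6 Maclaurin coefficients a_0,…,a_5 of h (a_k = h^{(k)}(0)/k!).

L = (-13248·x + 181440·x^3 + 186624·x^5)·Dx^2 + (-16 + 6048·x^2 + 66096·x^4 + 93312·x^6)·Dx^3 + (-828·x + 11340·x^3 + 11664·x^5)·Dx^4 + (-1 + 378·x^2 + 4131·x^4 + 5832·x^6)·Dx^5  (order 5).
h: a_k = 0, 0, -7, 0, 59/6, 0, …
ICs: h(0) = 0, h′(0) = 0, h′′(0) = -14, h′′′(0) = 0, h′′′′(0) = 236.

f: a_k = 0, -6, 0, 18, 0, -486/5, …
g: a_k = 0, -8, 0, 64/3, 0, -256/15, …
Sum ⇒ L₀ = lclm(L_f,L_g) in ℚ(x)⟨Dx⟩.
Integrate: L := L₀·Dx.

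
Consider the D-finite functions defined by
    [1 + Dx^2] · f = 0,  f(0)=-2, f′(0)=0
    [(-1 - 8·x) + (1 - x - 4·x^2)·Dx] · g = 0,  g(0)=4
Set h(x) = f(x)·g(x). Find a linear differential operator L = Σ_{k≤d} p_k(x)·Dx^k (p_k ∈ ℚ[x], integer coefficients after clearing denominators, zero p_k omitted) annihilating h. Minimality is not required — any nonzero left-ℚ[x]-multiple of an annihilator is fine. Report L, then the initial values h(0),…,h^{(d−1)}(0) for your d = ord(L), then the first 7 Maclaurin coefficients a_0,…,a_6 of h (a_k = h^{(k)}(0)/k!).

L = (7 + x + 4·x^2) + (2 + 16·x)·Dx + (-1 + x + 4·x^2)·Dx^2  (order 2).
h: a_k = -8, -8, -36, -68, -637/3, -1453/3, -120029/90, …
ICs: h(0) = -8, h′(0) = -8.

f: a_k = -2, 0, 1, 0, -1/12, 0, 1/360, …
g: a_k = 4, 4, 20, 36, 116, 260, 724, …
f·g: L₀ = L_f ⊗_s L_g, ord ≤ 2·1.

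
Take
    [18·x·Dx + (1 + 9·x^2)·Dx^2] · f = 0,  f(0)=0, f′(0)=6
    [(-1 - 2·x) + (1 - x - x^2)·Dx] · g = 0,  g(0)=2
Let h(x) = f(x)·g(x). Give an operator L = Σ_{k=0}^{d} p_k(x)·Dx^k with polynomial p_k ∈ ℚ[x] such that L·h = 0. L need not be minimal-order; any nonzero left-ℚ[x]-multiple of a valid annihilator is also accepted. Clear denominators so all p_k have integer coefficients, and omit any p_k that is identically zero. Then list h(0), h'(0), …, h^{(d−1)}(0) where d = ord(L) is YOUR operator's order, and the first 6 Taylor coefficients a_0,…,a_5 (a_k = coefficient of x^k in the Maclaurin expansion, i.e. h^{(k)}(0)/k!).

L = (2 + 18·x + 54·x^2) + (2 - 14·x + 36·x^2 + 54·x^3)·Dx + (-1 + x - 8·x^2 + 9·x^3 + 9·x^4)·Dx^2  (order 2).
h: a_k = 0, 12, 12, -12, 0, 912/5, …
ICs: h(0) = 0, h′(0) = 12.

f: a_k = 0, 6, 0, -18, 0, 486/5, …
g: a_k = 2, 2, 4, 6, 10, 16, …
Sym-product of L_f,L_g gives L₀ (≤ ord 2).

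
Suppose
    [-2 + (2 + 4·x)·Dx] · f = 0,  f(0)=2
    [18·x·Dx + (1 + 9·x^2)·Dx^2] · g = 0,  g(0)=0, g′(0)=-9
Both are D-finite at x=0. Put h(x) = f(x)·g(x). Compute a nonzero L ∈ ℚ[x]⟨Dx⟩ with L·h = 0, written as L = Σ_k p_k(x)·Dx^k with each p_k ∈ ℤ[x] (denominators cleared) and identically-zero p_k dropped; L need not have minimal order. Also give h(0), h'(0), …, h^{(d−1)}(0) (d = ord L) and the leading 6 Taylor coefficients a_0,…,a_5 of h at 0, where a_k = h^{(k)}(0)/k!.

f: a_k = 2, 2, -1, 1, -5/4, 7/4, …
g: a_k = 0, -9, 0, 27, 0, -729/5, …
Sym-product of L_f,L_g gives L₀ (≤ ord 2).
L = (3 - 18·x - 9·x^2) + (-2 + 14·x + 54·x^2 + 36·x^3)·Dx + (1 + 4·x + 13·x^2 + 36·x^3 + 36·x^4)·Dx^2  (order 2).
h: a_k = 0, -18, -18, 63, 45, -6147/20, …
ICs: h(0) = 0, h′(0) = -18.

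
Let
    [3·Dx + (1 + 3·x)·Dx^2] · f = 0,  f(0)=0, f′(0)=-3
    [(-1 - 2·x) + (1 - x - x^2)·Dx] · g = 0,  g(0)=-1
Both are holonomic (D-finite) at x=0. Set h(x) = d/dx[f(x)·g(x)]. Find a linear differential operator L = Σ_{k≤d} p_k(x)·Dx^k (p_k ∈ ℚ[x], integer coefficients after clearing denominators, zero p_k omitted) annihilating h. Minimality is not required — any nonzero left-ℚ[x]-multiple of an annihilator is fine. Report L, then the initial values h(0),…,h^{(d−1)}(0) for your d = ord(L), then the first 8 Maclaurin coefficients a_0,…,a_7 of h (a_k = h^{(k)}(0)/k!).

f: a_k = 0, -3, 9/2, -9, 81/4, -243/5, 243/2, -2187/7, …
g: a_k = -1, -1, -2, -3, -5, -8, -13, -21, …
f·g: L₀ = L_f ⊗_s L_g, ord ≤ 2·1.
h=h₀': d/dx-closure on L₀ ⇒ L.
L = (102 + 270·x + 324·x^2) + (-3 + 93·x + 324·x^2 + 252·x^3)·Dx + (-5 - 22·x - 4·x^2 + 63·x^3 + 36·x^4)·Dx^2  (order 2).
h: a_k = 3, -3, 63/2, -45, 957/4, -2547/5, 38553/20, -176301/35, …
ICs: h(0) = 3, h′(0) = -3.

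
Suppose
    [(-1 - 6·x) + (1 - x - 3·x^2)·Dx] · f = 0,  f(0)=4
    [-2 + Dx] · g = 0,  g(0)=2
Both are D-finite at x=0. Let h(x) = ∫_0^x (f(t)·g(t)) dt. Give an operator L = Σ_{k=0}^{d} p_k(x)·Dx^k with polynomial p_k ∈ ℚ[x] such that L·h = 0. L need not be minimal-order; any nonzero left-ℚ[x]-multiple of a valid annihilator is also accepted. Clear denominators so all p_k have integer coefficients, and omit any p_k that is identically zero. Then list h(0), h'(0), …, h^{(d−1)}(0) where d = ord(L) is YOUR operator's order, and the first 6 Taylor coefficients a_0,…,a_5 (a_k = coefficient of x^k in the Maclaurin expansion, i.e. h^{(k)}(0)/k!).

f: a_k = 4, 4, 16, 28, 76, 160, …
g: a_k = 2, 4, 4, 8/3, 4/3, 8/15, …
h₀=f·g: eliminate ⇒ L₀, order ≤ 1·1.
∫: right-multiply L₀ by Dx.
L = (3 + 4·x - 6·x^2)·Dx + (-1 + x + 3·x^2)·Dx^2  (order 2).
h: a_k = 0, 8, 12, 64/3, 110/3, 344/5, …
ICs: h(0) = 0, h′(0) = 8.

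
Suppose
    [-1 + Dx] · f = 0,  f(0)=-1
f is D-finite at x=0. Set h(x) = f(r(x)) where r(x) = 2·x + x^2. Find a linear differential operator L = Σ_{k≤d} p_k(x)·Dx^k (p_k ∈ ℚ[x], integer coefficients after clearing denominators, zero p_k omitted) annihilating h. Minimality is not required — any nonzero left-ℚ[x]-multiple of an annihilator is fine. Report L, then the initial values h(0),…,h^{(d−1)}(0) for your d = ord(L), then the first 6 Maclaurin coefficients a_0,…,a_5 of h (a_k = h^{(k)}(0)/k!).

f: a_k = -1, -1, -1/2, -1/6, -1/24, -1/120, …
h₀=f(r): pull back L_f along r ⇒ L₀.
L = (-2 - 2·x) + Dx  (order 1).
h: a_k = -1, -2, -3, -10/3, -19/6, -13/5, …
ICs: h(0) = -1.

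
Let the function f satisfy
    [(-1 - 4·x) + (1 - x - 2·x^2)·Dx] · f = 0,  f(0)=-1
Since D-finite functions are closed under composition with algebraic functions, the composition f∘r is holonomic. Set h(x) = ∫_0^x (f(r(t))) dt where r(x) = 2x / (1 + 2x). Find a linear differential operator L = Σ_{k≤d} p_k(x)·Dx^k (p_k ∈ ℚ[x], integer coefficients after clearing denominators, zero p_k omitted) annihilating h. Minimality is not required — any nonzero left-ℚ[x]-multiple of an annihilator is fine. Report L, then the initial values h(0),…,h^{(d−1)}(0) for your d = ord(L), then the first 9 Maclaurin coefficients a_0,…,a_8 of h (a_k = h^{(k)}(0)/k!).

L = (2 + 20·x)·Dx + (-1 - 4·x + 4·x^2 + 16·x^3)·Dx^2  (order 2).
h: a_k = 0, -1, -1, -8/3, 0, -64/5, 64/3, -768/7, 320, …
ICs: h(0) = 0, h′(0) = -1.

f: a_k = -1, -1, -3, -5, -11, -21, -43, -85, -171, …
L₀ from L_f via x↦r, Dx↦r'^{-1}Dx.
h=∫h₀ ⇒ L = L₀·Dx.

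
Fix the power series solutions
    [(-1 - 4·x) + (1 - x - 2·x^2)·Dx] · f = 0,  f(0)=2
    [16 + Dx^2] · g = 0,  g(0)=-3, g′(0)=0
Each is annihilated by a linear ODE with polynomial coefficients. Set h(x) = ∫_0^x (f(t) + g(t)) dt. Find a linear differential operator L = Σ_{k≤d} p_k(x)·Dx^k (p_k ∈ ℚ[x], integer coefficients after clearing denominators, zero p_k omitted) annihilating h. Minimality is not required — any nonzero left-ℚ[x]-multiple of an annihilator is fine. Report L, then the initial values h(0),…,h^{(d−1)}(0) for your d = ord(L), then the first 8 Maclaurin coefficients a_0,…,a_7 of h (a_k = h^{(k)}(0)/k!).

L = (368 + 1408·x - 256·x^2 + 512·x^3 + 2560·x^4 + 2048·x^5)·Dx + (-176 + 336·x + 384·x^2 - 1024·x^3 - 384·x^4 + 1536·x^5 + 1024·x^6)·Dx^2 + (23 + 88·x - 16·x^2 + 32·x^3 + 160·x^4 + 128·x^5)·Dx^3 + (-11 + 21·x + 24·x^2 - 64·x^3 - 24·x^4 + 96·x^5 + 64·x^6)·Dx^4  (order 4).
h: a_k = 0, -1, 1, 10, 5/2, -2, 7, 1546/105, …
ICs: h(0) = 0, h′(0) = -1, h′′(0) = 2, h′′′(0) = 60.

f: a_k = 2, 2, 6, 10, 22, 42, 86, 170, …
g: a_k = -3, 0, 24, 0, -32, 0, 256/15, 0, …
Weyl lclm of L_f,L_g ⇒ L₀ (ord ≤ 3).
h=∫₀ˣh₀: take L = L₀·Dx.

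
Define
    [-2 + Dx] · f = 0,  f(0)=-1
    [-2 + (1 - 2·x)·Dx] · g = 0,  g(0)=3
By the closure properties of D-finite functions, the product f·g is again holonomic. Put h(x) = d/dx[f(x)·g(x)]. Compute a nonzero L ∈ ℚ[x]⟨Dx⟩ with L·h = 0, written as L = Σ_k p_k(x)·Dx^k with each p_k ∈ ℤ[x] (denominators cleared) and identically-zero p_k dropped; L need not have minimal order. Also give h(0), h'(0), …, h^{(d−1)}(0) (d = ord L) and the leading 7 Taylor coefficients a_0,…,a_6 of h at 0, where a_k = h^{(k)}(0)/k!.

f: a_k = -1, -2, -2, -4/3, -2/3, -4/15, -4/45, …
g: a_k = 3, 6, 12, 24, 48, 96, 192, …
h₀=f·g: eliminate ⇒ L₀, order ≤ 1·1.
h₀' ⇒ L via d/dx closure of L₀.
L = (5 - 8·x + 4·x^2) + (-1 + 3·x - 2·x^2)·Dx  (order 1).
h: a_k = -12, -60, -192, -520, -1304, -15656/5, -21920/3, …
ICs: h(0) = -12.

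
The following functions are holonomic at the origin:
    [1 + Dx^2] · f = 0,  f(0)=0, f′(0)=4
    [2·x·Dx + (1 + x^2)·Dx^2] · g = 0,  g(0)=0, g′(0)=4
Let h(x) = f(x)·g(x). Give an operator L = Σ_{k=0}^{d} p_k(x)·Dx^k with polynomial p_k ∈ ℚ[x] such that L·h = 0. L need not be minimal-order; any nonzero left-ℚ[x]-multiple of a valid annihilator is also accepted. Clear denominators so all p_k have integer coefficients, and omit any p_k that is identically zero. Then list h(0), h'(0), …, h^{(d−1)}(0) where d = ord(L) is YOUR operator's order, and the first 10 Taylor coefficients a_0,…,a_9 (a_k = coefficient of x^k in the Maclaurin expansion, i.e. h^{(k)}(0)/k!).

L = (10 + 26·x^2 + 11·x^4 + 4·x^6 + x^8) + (12·x + 20·x^3 + 12·x^5 + 4·x^7)·Dx + (12 + 32·x^2 + 18·x^4 + 8·x^6 + 2·x^8)·Dx^2 + (12·x + 20·x^3 + 12·x^5 + 4·x^7)·Dx^3 + (2 + 6·x^2 + 7·x^4 + 4·x^6 + x^8)·Dx^4  (order 4).
h: a_k = 0, 0, 16, 0, -8, 0, 38/9, 0, -43/15, 0, …
ICs: h(0) = 0, h′(0) = 0, h′′(0) = 32, h′′′(0) = 0.

f: a_k = 0, 4, 0, -2/3, 0, 1/30, 0, -1/1260, 0, 1/90720, …
g: a_k = 0, 4, 0, -4/3, 0, 4/5, 0, -4/7, 0, 4/9, …
Product ⇒ symmetric product L₀, ord ≤ 4.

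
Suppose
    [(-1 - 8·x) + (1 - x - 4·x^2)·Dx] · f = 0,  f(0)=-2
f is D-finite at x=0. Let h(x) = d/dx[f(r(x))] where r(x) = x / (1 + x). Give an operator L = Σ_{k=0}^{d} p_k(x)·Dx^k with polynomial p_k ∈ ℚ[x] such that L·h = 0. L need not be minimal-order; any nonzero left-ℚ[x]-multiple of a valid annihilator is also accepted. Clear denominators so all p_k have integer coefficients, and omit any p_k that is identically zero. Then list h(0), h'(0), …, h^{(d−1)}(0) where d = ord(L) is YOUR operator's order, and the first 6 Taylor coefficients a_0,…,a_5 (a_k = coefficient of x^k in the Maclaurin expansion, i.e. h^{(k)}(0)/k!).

L = (8 + 24·x + 120·x^2 + 72·x^3) + (-1 - 11·x - 15·x^2 + 31·x^3 + 36·x^4)·Dx  (order 1).
h: a_k = -2, -16, 0, -128, 160, -960, …
ICs: h(0) = -2.

f: a_k = -2, -2, -10, -18, -58, -130, …
Change of var in L_f (x↦r) gives L₀.
Derive L from L₀ (diff closure).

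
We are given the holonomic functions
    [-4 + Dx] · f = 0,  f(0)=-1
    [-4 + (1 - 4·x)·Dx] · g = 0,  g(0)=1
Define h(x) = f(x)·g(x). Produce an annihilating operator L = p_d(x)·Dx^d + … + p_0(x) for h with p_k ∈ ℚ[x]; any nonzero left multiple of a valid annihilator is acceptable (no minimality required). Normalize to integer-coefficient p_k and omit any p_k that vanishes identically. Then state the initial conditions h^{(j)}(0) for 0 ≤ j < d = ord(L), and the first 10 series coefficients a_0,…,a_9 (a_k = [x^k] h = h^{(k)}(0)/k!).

L = (8 - 16·x) + (-1 + 4·x)·Dx  (order 1).
h: a_k = -1, -8, -40, -512/3, -2080/3, -41728/15, -500992/45, -2805760/63, -56115712/315, -404033536/567, …
ICs: h(0) = -1.

f: a_k = -1, -4, -8, -32/3, -32/3, -128/15, -256/45, -1024/315, -512/315, -2048/2835, …
g: a_k = 1, 4, 16, 64, 256, 1024, 4096, 16384, 65536, 262144, …
f·g: L₀ = L_f ⊗_s L_g, ord ≤ 1·1.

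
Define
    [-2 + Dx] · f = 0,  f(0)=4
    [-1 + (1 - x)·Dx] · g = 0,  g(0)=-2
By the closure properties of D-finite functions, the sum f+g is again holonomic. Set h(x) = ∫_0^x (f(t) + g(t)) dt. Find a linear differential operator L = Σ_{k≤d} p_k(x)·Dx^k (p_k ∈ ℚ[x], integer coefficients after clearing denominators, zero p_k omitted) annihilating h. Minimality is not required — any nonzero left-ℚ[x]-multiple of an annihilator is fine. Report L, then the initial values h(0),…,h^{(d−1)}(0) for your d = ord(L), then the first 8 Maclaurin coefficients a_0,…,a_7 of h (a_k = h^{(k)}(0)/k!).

f: a_k = 4, 8, 8, 16/3, 8/3, 16/15, 16/45, 32/315, …
g: a_k = -2, -2, -2, -2, -2, -2, -2, -2, …
f+g: L₀ = lclm(L_f,L_g), ord ≤ 1+1.
h=∫₀ˣh₀: take L = L₀·Dx.
L = 4·x·Dx + (2 - 8·x + 4·x^2)·Dx^2 + (-1 + 3·x - 2·x^2)·Dx^3  (order 3).
h: a_k = 0, 2, 3, 2, 5/6, 2/15, -7/45, -74/315, …
ICs: h(0) = 0, h′(0) = 2, h′′(0) = 6.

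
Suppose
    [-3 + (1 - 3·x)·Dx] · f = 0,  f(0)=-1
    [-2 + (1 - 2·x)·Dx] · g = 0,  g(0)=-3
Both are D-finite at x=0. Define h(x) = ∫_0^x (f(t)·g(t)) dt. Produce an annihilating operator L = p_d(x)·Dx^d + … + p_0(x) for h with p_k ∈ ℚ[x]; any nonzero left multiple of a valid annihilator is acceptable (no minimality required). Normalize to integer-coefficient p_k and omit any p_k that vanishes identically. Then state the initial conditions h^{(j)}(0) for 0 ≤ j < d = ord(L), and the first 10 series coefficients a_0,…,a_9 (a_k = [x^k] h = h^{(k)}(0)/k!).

L = (-5 + 12·x)·Dx + (1 - 5·x + 6·x^2)·Dx^2  (order 2).
h: a_k = 0, 3, 15/2, 19, 195/4, 633/5, 665/2, 6177/7, 18915/8, 19171/3, …
ICs: h(0) = 0, h′(0) = 3.

f: a_k = -1, -3, -9, -27, -81, -243, -729, -2187, -6561, -19683, …
g: a_k = -3, -6, -12, -24, -48, -96, -192, -384, -768, -1536, …
Product ⇒ symmetric product L₀, ord ≤ 1.
h=∫h₀ ⇒ L = L₀·Dx.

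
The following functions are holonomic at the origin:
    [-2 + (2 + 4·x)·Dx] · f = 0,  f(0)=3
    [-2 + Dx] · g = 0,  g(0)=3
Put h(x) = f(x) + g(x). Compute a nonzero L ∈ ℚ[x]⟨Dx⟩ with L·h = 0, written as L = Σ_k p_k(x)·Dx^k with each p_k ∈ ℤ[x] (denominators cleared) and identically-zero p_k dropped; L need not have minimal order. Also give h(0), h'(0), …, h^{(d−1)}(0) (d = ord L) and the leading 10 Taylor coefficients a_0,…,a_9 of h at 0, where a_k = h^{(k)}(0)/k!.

L = (6 + 8·x) + (-5 - 16·x - 16·x^2)·Dx + (1 + 6·x + 8·x^2)·Dx^2  (order 2).
h: a_k = 6, 9, 9/2, 11/2, 1/8, 137/40, -881/240, 10523/1680, -134879/13440, 2027537/120960, …
ICs: h(0) = 6, h′(0) = 9.

f: a_k = 3, 3, -3/2, 3/2, -15/8, 21/8, -63/16, 99/16, -1287/128, 2145/128, …
g: a_k = 3, 6, 6, 4, 2, 4/5, 4/15, 8/105, 2/105, 4/945, …
L₀ := lclm(L_f,L_g); ord L₀ ≤ 1+1.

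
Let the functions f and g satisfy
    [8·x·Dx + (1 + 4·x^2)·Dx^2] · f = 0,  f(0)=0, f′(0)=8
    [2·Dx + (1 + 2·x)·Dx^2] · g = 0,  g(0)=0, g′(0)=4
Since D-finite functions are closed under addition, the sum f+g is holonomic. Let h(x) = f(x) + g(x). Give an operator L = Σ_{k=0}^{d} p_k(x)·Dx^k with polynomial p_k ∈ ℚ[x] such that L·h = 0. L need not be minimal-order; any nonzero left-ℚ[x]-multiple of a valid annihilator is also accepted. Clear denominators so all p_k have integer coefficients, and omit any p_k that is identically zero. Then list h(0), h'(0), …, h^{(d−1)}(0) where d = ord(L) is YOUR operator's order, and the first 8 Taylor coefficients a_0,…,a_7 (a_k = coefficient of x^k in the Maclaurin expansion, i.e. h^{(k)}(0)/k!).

f: a_k = 0, 8, 0, -32/3, 0, 128/5, 0, -512/7, …
g: a_k = 0, 4, -4, 16/3, -8, 64/5, -64/3, 256/7, …
f+g: L₀ = lclm(L_f,L_g), ord ≤ 2+2.
L = (-8 - 48·x + 96·x^2 + 64·x^3)·Dx + (-8 - 16·x + 192·x^3 + 128·x^4)·Dx^2 + (-1 + 2·x + 8·x^2 + 16·x^3 + 48·x^4 + 32·x^5)·Dx^3  (order 3).
h: a_k = 0, 12, -4, -16/3, -8, 192/5, -64/3, -256/7, …
ICs: h(0) = 0, h′(0) = 12, h′′(0) = -8.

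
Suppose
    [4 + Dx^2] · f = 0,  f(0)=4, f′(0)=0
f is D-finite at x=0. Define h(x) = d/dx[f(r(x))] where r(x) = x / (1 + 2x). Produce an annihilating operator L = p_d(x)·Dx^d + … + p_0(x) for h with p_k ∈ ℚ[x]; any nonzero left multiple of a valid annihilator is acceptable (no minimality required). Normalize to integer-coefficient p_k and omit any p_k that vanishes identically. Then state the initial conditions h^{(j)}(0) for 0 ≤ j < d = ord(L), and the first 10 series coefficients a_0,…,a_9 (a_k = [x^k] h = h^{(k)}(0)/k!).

f: a_k = 4, 0, -8, 0, 8/3, 0, -16/45, 0, 8/315, 0, …
L₀ from L_f via x↦r, Dx↦r'^{-1}Dx.
Differentiate: ansatz ord ≤ ord L₀ ⇒ L.
L = (28 + 96·x + 96·x^2) + (12 + 72·x + 144·x^2 + 96·x^3)·Dx + (1 + 8·x + 24·x^2 + 32·x^3 + 16·x^4)·Dx^2  (order 2).
h: a_k = 0, -16, 96, -1120/3, 3520/3, -48032/15, 38976/5, -1068736/63, 1125248/35, -136339232/2835, …
ICs: h(0) = 0, h′(0) = -16.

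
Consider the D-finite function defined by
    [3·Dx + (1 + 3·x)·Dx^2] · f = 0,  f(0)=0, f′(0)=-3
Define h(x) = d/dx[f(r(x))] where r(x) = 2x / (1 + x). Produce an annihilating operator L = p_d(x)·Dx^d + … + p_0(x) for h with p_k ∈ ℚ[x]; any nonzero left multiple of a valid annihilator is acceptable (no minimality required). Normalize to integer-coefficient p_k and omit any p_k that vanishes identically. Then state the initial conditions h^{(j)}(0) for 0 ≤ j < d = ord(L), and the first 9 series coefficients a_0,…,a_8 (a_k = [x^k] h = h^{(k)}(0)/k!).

L = (8 + 14·x) + (1 + 8·x + 7·x^2)·Dx  (order 1).
h: a_k = -6, 48, -342, 2400, -16806, 117648, -823542, 5764800, -40353606, …
ICs: h(0) = -6.

f: a_k = 0, -3, 9/2, -9, 81/4, -243/5, 243/2, -2187/7, 6561/8, …
Change of var in L_f (x↦r) gives L₀.
Differentiate: ansatz ord ≤ ord L₀ ⇒ L.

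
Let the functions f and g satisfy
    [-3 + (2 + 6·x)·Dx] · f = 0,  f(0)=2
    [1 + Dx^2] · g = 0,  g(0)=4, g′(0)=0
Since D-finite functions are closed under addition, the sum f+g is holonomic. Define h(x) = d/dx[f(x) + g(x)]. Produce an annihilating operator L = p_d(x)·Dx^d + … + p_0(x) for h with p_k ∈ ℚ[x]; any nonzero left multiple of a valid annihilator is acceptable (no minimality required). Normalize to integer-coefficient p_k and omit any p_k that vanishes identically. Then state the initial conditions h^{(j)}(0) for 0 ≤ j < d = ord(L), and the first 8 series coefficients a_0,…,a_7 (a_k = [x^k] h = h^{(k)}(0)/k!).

L = (-417 - 72·x - 108·x^2) + (-62 - 234·x - 216·x^2 - 216·x^3)·Dx + (-417 - 72·x - 108·x^2)·Dx^2 + (-62 - 234·x - 216·x^2 - 216·x^3)·Dx^3  (order 3).
h: a_k = 3, -17/2, 81/8, -1183/48, 8505/128, -689033/3840, 505197/1024, -886620223/645120, …
ICs: h(0) = 3, h′(0) = -17/2, h′′(0) = 81/4.

f: a_k = 2, 3, -9/4, 27/8, -405/64, 1701/128, -15309/512, 72171/1024, …
g: a_k = 4, 0, -2, 0, 1/6, 0, -1/180, 0, …
L₀ := lclm(L_f,L_g); ord L₀ ≤ 1+2.
Derive L from L₀ (diff closure).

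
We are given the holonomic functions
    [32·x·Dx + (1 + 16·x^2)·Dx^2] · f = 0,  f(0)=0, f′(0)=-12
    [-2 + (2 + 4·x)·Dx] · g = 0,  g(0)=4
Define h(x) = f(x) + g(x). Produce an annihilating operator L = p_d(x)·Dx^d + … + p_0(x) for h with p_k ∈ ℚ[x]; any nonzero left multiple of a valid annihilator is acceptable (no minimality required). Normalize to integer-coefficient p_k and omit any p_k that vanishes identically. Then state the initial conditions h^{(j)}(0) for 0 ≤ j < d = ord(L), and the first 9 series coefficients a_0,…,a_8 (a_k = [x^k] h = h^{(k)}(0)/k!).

f: a_k = 0, -12, 0, 64, 0, -3072/5, 0, 49152/7, 0, …
g: a_k = 4, 4, -2, 2, -5/2, 7/2, -21/4, 33/4, -429/32, …
L₀ := lclm(L_f,L_g); ord L₀ ≤ 2+1.
L = (-32 - 160·x + 1536·x^2 + 1536·x^3)·Dx + (-35 - 128·x + 1312·x^2 + 6144·x^3 + 5376·x^4)·Dx^2 + (-1 + 30·x + 96·x^2 + 576·x^3 + 1792·x^4 + 1536·x^5)·Dx^3  (order 3).
h: a_k = 4, -8, -2, 66, -5/2, -6109/10, -21/4, 196839/28, -429/32, …
ICs: h(0) = 4, h′(0) = -8, h′′(0) = -4.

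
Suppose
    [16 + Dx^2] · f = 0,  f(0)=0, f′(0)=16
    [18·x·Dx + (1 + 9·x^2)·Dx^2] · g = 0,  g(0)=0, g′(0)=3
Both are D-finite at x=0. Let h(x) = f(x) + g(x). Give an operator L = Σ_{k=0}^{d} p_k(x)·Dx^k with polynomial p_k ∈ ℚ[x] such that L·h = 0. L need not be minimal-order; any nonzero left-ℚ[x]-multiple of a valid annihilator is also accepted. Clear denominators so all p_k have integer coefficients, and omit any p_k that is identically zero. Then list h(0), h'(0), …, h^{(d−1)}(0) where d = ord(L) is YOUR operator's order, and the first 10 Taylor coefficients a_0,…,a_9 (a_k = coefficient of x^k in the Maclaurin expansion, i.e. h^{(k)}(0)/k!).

L = (-13248·x + 181440·x^3 + 186624·x^5)·Dx + (-16 + 6048·x^2 + 66096·x^4 + 93312·x^6)·Dx^2 + (-828·x + 11340·x^3 + 11664·x^5)·Dx^3 + (-1 + 378·x^2 + 4131·x^4 + 5832·x^6)·Dx^4  (order 4).
h: a_k = 0, 19, 0, -155/3, 0, 1241/15, 0, -102511/315, 0, 6208337/2835, …
ICs: h(0) = 0, h′(0) = 19, h′′(0) = 0, h′′′(0) = -310.

f: a_k = 0, 16, 0, -128/3, 0, 512/15, 0, -4096/315, 0, 8192/2835, …
g: a_k = 0, 3, 0, -9, 0, 243/5, 0, -2187/7, 0, 2187, …
f+g: L₀ = lclm(L_f,L_g), ord ≤ 2+2.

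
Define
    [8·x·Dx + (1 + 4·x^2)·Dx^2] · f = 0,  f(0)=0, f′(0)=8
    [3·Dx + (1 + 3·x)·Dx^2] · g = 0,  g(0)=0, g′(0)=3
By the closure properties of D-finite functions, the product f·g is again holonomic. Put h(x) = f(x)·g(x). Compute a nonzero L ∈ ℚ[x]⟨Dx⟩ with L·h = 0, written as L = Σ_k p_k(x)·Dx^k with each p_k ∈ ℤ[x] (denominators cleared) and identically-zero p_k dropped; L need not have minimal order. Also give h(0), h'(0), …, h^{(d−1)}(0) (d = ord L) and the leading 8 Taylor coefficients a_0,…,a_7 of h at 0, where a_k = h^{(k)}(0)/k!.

L = (1632 + 8496·x + 23040·x^2 + 110016·x^3 + 207360·x^4 + 269568·x^5 + 82944·x^7)·Dx + (418 + 6672·x + 44112·x^2 + 151488·x^3 + 393984·x^4 + 642816·x^5 + 725760·x^6 + 82944·x^7 + 290304·x^8)·Dx^2 + (204 + 1844·x + 12096·x^2 + 47408·x^3 + 122880·x^4 + 240192·x^5 + 331776·x^6 + 361728·x^7 + 82944·x^8 + 165888·x^9)·Dx^3 + (25 + 246·x + 1217·x^2 + 4128·x^3 + 10624·x^4 + 22080·x^5 + 34272·x^6 + 41472·x^7 + 43776·x^8 + 13824·x^9 + 20736·x^10)·Dx^4  (order 4).
h: a_k = 0, 0, 24, -36, 40, -114, 1848/5, -4356/5, …
ICs: h(0) = 0, h′(0) = 0, h′′(0) = 48, h′′′(0) = -216.

f: a_k = 0, 8, 0, -32/3, 0, 128/5, 0, -512/7, …
g: a_k = 0, 3, -9/2, 9, -81/4, 243/5, -243/2, 2187/7, …
h₀=f·g: eliminate ⇒ L₀, order ≤ 2·2.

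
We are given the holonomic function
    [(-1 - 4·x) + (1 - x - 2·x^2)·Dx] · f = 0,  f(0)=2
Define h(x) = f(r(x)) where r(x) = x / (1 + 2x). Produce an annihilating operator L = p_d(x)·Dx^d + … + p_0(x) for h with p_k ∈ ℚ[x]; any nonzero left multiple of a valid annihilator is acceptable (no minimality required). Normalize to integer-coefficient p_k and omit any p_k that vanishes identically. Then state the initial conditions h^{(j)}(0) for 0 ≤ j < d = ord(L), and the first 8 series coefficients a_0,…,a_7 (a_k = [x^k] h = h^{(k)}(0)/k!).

L = (-1 - 6·x) + (1 + 5·x + 6·x^2)·Dx  (order 1).
h: a_k = 2, 2, 2, -6, 18, -54, 162, -486, …
ICs: h(0) = 2.

f: a_k = 2, 2, 6, 10, 22, 42, 86, 170, …
Change of var in L_f (x↦r) gives L₀.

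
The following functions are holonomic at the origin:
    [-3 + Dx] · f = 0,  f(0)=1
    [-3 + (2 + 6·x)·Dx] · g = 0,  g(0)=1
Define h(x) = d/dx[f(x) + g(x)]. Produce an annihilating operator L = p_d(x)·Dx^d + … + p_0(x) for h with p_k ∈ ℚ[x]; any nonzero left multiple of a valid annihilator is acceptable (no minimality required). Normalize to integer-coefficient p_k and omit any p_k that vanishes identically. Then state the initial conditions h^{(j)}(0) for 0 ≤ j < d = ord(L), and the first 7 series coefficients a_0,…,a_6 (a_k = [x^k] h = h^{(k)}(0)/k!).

L = (-15 - 18·x) + (-1 - 24·x - 36·x^2)·Dx + (2 + 10·x + 12·x^2)·Dx^2  (order 2).
h: a_k = 9/2, 27/4, 297/16, 27/32, 11097/256, -214083/2560, 2557089/10240, …
ICs: h(0) = 9/2, h′(0) = 27/4.

f: a_k = 1, 3, 9/2, 9/2, 27/8, 81/40, 81/80, …
g: a_k = 1, 3/2, -9/8, 27/16, -405/128, 1701/256, -15309/1024, …
f+g: L₀ = lclm(L_f,L_g), ord ≤ 1+1.
h₀' ⇒ L via d/dx closure of L₀.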